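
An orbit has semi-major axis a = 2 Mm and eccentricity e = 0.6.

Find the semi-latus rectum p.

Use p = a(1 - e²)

Convert to SI: a = 2 Mm = 2e+06 m.
p = a (1 − e²).
p = 2e+06 · (1 − (0.6)²) = 2e+06 · 0.64 ≈ 1.28e+06 m = 1.28 Mm.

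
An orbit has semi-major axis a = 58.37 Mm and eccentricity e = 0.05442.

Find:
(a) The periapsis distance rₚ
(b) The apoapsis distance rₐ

Convert to SI: a = 58.37 Mm = 5.837e+07 m.
(a) rₚ = a(1 − e) = 5.837e+07 · (1 − 0.05442) = 5.837e+07 · 0.94558 ≈ 5.519e+07 m = 55.19 Mm.
(b) rₐ = a(1 + e) = 5.837e+07 · (1 + 0.05442) = 5.837e+07 · 1.05442 ≈ 6.155e+07 m = 61.55 Mm.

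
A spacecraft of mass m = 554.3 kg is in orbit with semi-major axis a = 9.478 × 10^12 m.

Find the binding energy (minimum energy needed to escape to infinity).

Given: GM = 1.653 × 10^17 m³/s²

Total orbital energy is E = −GMm/(2a); binding energy is E_bind = −E = GMm/(2a).
E_bind = 1.653e+17 · 554.3 / (2 · 9.478e+12) J ≈ 4.834e+06 J = 4.834 MJ.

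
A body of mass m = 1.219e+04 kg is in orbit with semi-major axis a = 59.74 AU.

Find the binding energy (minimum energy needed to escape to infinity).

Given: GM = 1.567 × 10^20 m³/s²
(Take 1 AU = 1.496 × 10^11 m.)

Convert to SI: a = 59.74 AU = 8.9371e+12 m.
Total orbital energy is E = −GMm/(2a); binding energy is E_bind = −E = GMm/(2a).
E_bind = 1.567e+20 · 1.219e+04 / (2 · 8.9371e+12) J ≈ 1.069e+11 J = 106.9 GJ.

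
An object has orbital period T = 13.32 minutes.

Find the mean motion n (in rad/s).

Convert to SI: T = 13.32 minutes = 799.2 s.
n = 2π / T.
n = 2π / 799.2 s ≈ 0.007862 rad/s.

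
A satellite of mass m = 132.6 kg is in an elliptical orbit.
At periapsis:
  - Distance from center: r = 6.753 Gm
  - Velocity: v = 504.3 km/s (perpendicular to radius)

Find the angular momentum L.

Convert to SI: r = 6.753 Gm = 6.753e+09 m; v = 504.3 km/s = 504300 m/s.
Since v is perpendicular to r, L = m · v · r.
L = 132.6 · 504300 · 6.753e+09 kg·m²/s ≈ 4.516e+17 kg·m²/s.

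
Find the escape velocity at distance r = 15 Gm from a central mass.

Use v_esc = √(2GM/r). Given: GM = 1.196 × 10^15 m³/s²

Convert to SI: r = 15 Gm = 1.5e+10 m.
Escape velocity comes from setting total energy to zero: ½v² − GM/r = 0 ⇒ v_esc = √(2GM / r).
v_esc = √(2 · 1.196e+15 / 1.5e+10) m/s ≈ 399.3 m/s = 399.3 m/s.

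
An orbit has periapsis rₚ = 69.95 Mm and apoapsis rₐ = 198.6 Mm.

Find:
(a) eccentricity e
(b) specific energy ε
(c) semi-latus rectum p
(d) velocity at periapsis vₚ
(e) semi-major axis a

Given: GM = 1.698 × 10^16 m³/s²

Convert to SI: rₚ = 69.95 Mm = 6.995e+07 m; rₐ = 198.6 Mm = 1.986e+08 m.
(a) e = (rₐ − rₚ)/(rₐ + rₚ) = (1.986e+08 − 6.995e+07)/(1.986e+08 + 6.995e+07) ≈ 0.4791
(b) With a = (rₚ + rₐ)/2 = 1.34275e+08 m, ε = −GM/(2a) = −1.698e+16/(2 · 1.34275e+08) J/kg ≈ -6.323e+07 J/kg
(c) From a = (rₚ + rₐ)/2 = 1.34275e+08 m and e = (rₐ − rₚ)/(rₐ + rₚ) = 0.479054, p = a(1 − e²) = 1.34275e+08 · (1 − (0.479054)²) ≈ 1.035e+08 m
(d) With a = (rₚ + rₐ)/2 = 1.34275e+08 m, vₚ = √(GM (2/rₚ − 1/a)) = √(1.698e+16 · (2/6.995e+07 − 1/1.34275e+08)) m/s ≈ 1.895e+04 m/s
(e) a = (rₚ + rₐ)/2 = (6.995e+07 + 1.986e+08)/2 ≈ 1.343e+08 m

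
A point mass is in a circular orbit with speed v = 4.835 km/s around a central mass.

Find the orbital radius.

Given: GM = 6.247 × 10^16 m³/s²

Convert to SI: v = 4.835 km/s = 4835 m/s.
For a circular orbit, v² = GM / r, so r = GM / v².
r = 6.247e+16 / (4835)² m ≈ 2.672e+09 m = 2.672 × 10^9 m.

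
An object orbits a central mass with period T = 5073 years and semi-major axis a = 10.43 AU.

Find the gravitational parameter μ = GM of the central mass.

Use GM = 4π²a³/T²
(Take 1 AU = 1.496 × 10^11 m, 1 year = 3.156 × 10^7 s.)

Convert to SI: T = 5073 years = 1.60104e+11 s; a = 10.43 AU = 1.56033e+12 m.
GM = 4π² · a³ / T².
GM = 4π² · (1.56033e+12)³ / (1.60104e+11)² m³/s² ≈ 5.851e+15 m³/s² = 5.851 × 10^15 m³/s².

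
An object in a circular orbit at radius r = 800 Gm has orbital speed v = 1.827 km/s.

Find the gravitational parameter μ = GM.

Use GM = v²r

Convert to SI: r = 800 Gm = 8e+11 m; v = 1.827 km/s = 1827 m/s.
For a circular orbit v² = GM/r, so GM = v² · r.
GM = (1827)² · 8e+11 m³/s² ≈ 2.67e+18 m³/s² = 2.67 × 10^18 m³/s².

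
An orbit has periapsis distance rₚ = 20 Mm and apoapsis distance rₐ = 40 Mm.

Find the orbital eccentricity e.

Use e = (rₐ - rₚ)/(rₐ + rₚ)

Convert to SI: rₚ = 20 Mm = 2e+07 m; rₐ = 40 Mm = 4e+07 m.
e = (rₐ − rₚ) / (rₐ + rₚ).
e = (4e+07 − 2e+07) / (4e+07 + 2e+07) = 2e+07 / 6e+07 ≈ 0.3333.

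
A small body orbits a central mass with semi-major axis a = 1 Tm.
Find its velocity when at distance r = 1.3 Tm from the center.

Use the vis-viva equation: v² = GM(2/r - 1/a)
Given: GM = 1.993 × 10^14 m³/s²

Convert to SI: a = 1 Tm = 1e+12 m; r = 1.3 Tm = 1.3e+12 m.
Vis-viva: v = √(GM · (2/r − 1/a)).
2/r − 1/a = 2/1.3e+12 − 1/1e+12 = 5.38462e-13 m⁻¹.
v = √(1.993e+14 · 5.38462e-13) m/s ≈ 10.36 m/s = 10.36 m/s.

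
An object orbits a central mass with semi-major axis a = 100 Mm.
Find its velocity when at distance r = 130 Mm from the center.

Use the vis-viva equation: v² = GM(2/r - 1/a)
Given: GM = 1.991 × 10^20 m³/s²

Convert to SI: a = 100 Mm = 1e+08 m; r = 130 Mm = 1.3e+08 m.
Vis-viva: v = √(GM · (2/r − 1/a)).
2/r − 1/a = 2/1.3e+08 − 1/1e+08 = 5.38462e-09 m⁻¹.
v = √(1.991e+20 · 5.38462e-09) m/s ≈ 1.035e+06 m/s = 1035 km/s.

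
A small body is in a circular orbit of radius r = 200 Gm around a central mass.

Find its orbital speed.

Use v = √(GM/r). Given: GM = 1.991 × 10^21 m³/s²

Convert to SI: r = 200 Gm = 2e+11 m.
For a circular orbit, gravity supplies the centripetal force, so v = √(GM / r).
v = √(1.991e+21 / 2e+11) m/s ≈ 9.977e+04 m/s = 99.77 km/s.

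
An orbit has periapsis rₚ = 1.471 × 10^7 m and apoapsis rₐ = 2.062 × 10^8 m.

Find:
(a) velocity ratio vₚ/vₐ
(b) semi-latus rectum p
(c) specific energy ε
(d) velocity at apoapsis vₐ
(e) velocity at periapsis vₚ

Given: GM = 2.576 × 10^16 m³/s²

(a) Conservation of angular momentum (rₚvₚ = rₐvₐ) gives vₚ/vₐ = rₐ/rₚ = 2.062e+08/1.471e+07 ≈ 14.02
(b) From a = (rₚ + rₐ)/2 = 1.10455e+08 m and e = (rₐ − rₚ)/(rₐ + rₚ) = 0.866824, p = a(1 − e²) = 1.10455e+08 · (1 − (0.866824)²) ≈ 2.746e+07 m
(c) With a = (rₚ + rₐ)/2 = 1.10455e+08 m, ε = −GM/(2a) = −2.576e+16/(2 · 1.10455e+08) J/kg ≈ -1.166e+08 J/kg
(d) With a = (rₚ + rₐ)/2 = 1.10455e+08 m, vₐ = √(GM (2/rₐ − 1/a)) = √(2.576e+16 · (2/2.062e+08 − 1/1.10455e+08)) m/s ≈ 4079 m/s
(e) With a = (rₚ + rₐ)/2 = 1.10455e+08 m, vₚ = √(GM (2/rₚ − 1/a)) = √(2.576e+16 · (2/1.471e+07 − 1/1.10455e+08)) m/s ≈ 5.718e+04 m/s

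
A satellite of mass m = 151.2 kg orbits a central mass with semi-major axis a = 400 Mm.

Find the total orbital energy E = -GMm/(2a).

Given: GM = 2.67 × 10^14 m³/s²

Convert to SI: a = 400 Mm = 4e+08 m.
E = −GMm / (2a).
E = −2.67e+14 · 151.2 / (2 · 4e+08) J ≈ -5.046e+07 J = -50.46 MJ.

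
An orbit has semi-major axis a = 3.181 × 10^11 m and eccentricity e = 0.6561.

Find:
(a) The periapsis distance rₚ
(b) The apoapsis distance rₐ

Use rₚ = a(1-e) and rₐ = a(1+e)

(a) rₚ = a(1 − e) = 3.181e+11 · (1 − 0.6561) = 3.181e+11 · 0.3439 ≈ 1.094e+11 m = 1.094 × 10^11 m.
(b) rₐ = a(1 + e) = 3.181e+11 · (1 + 0.6561) = 3.181e+11 · 1.6561 ≈ 5.268e+11 m = 5.268 × 10^11 m.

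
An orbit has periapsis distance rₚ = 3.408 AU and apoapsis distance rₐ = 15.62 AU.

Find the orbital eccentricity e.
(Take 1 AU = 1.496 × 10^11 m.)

Convert to SI: rₚ = 3.408 AU = 5.09837e+11 m; rₐ = 15.62 AU = 2.33675e+12 m.
e = (rₐ − rₚ) / (rₐ + rₚ).
e = (2.33675e+12 − 5.09837e+11) / (2.33675e+12 + 5.09837e+11) = 1.82692e+12 / 2.84659e+12 ≈ 0.6418.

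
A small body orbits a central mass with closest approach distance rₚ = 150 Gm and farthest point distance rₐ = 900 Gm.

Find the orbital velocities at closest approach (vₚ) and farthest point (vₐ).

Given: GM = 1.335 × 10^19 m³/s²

Convert to SI: rₚ = 150 Gm = 1.5e+11 m; rₐ = 900 Gm = 9e+11 m.
Use the vis-viva equation v² = GM(2/r − 1/a) with a = (rₚ + rₐ)/2 = (1.5e+11 + 9e+11)/2 = 5.25e+11 m.
vₚ = √(GM · (2/rₚ − 1/a)) = √(1.335e+19 · (2/1.5e+11 − 1/5.25e+11)) m/s ≈ 1.235e+04 m/s = 12.35 km/s.
vₐ = √(GM · (2/rₐ − 1/a)) = √(1.335e+19 · (2/9e+11 − 1/5.25e+11)) m/s ≈ 2059 m/s = 2.059 km/s.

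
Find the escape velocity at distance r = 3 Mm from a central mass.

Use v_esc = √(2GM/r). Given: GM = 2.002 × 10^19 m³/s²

Convert to SI: r = 3 Mm = 3e+06 m.
Escape velocity comes from setting total energy to zero: ½v² − GM/r = 0 ⇒ v_esc = √(2GM / r).
v_esc = √(2 · 2.002e+19 / 3e+06) m/s ≈ 3.653e+06 m/s = 3653 km/s.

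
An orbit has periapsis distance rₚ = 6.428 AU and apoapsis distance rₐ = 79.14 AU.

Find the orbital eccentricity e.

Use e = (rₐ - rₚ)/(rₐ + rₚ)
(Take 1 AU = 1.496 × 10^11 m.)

Convert to SI: rₚ = 6.428 AU = 9.61629e+11 m; rₐ = 79.14 AU = 1.18393e+13 m.
e = (rₐ − rₚ) / (rₐ + rₚ).
e = (1.18393e+13 − 9.61629e+11) / (1.18393e+13 + 9.61629e+11) = 1.08777e+13 / 1.2801e+13 ≈ 0.8498.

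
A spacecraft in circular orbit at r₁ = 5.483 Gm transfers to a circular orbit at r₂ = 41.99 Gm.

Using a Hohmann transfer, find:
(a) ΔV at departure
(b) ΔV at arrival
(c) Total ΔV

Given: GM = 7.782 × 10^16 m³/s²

Convert to SI: r₁ = 5.483 Gm = 5.483e+09 m; r₂ = 41.99 Gm = 4.199e+10 m.
Transfer semi-major axis: a_t = (r₁ + r₂)/2 = (5.483e+09 + 4.199e+10)/2 = 2.37365e+10 m.
Circular speeds: v₁ = √(GM/r₁) = 3767.35 m/s, v₂ = √(GM/r₂) = 1361.36 m/s.
Transfer speeds (vis-viva v² = GM(2/r − 1/a_t)): v₁ᵗ = 5010.73 m/s, v₂ᵗ = 654.295 m/s.
(a) ΔV₁ = |v₁ᵗ − v₁| ≈ 1243 m/s = 1.243 km/s.
(b) ΔV₂ = |v₂ − v₂ᵗ| ≈ 707.1 m/s = 707.1 m/s.
(c) ΔV_total = ΔV₁ + ΔV₂ ≈ 1950 m/s = 1.95 km/s.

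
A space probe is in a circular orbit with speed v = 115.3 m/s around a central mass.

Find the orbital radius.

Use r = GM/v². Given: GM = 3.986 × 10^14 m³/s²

For a circular orbit, v² = GM / r, so r = GM / v².
r = 3.986e+14 / (115.3)² m ≈ 2.998e+10 m = 29.98 Gm.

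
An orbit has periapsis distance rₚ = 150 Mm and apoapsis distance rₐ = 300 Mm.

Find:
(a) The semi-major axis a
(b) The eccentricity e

Convert to SI: rₚ = 150 Mm = 1.5e+08 m; rₐ = 300 Mm = 3e+08 m.
(a) a = (rₚ + rₐ) / 2 = (1.5e+08 + 3e+08) / 2 ≈ 2.25e+08 m = 225 Mm.
(b) e = (rₐ − rₚ) / (rₐ + rₚ) = (3e+08 − 1.5e+08) / (3e+08 + 1.5e+08) ≈ 0.3333.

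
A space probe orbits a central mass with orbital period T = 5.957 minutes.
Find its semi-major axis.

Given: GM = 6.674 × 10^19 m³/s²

Convert to SI: T = 5.957 minutes = 357.42 s.
Invert Kepler's third law: a = (GM · T² / (4π²))^(1/3).
Substituting T = 357.42 s and GM = 6.674e+19 m³/s²:
a = (6.674e+19 · (357.42)² / (4π²))^(1/3) m
a ≈ 6e+07 m = 60 Mm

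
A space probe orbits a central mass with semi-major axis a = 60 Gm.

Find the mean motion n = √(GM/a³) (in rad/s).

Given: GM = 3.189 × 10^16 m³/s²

Convert to SI: a = 60 Gm = 6e+10 m.
n = √(GM / a³).
n = √(3.189e+16 / (6e+10)³) rad/s ≈ 1.215e-08 rad/s.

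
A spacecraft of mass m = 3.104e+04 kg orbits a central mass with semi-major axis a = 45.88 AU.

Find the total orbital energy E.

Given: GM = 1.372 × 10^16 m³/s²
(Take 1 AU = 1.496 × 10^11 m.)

Convert to SI: a = 45.88 AU = 6.86365e+12 m.
E = −GMm / (2a).
E = −1.372e+16 · 3.104e+04 / (2 · 6.86365e+12) J ≈ -3.102e+07 J = -31.02 MJ.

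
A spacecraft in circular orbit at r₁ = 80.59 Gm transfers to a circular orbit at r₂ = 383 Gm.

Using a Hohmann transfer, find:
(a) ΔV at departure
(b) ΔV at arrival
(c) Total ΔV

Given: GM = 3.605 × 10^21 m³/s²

Convert to SI: r₁ = 80.59 Gm = 8.059e+10 m; r₂ = 383 Gm = 3.83e+11 m.
Transfer semi-major axis: a_t = (r₁ + r₂)/2 = (8.059e+10 + 3.83e+11)/2 = 2.31795e+11 m.
Circular speeds: v₁ = √(GM/r₁) = 211501 m/s, v₂ = √(GM/r₂) = 97018.2 m/s.
Transfer speeds (vis-viva v² = GM(2/r − 1/a_t)): v₁ᵗ = 271869 m/s, v₂ᵗ = 57206 m/s.
(a) ΔV₁ = |v₁ᵗ − v₁| ≈ 6.037e+04 m/s = 60.37 km/s.
(b) ΔV₂ = |v₂ − v₂ᵗ| ≈ 3.981e+04 m/s = 39.81 km/s.
(c) ΔV_total = ΔV₁ + ΔV₂ ≈ 1.002e+05 m/s = 100.2 km/s.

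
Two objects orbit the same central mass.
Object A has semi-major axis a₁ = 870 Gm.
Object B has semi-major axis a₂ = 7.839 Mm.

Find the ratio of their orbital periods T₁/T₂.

Convert to SI: a₁ = 870 Gm = 8.7e+11 m; a₂ = 7.839 Mm = 7.839e+06 m.
From Kepler's third law, (T₁/T₂)² = (a₁/a₂)³, so T₁/T₂ = (a₁/a₂)^(3/2).
a₁/a₂ = 8.7e+11 / 7.839e+06 = 110984.
T₁/T₂ = (110984)^(3/2) ≈ 3.697e+07.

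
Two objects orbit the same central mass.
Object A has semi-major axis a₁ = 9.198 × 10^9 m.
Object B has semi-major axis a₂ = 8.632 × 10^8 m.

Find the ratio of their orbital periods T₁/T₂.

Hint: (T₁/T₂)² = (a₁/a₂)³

From Kepler's third law, (T₁/T₂)² = (a₁/a₂)³, so T₁/T₂ = (a₁/a₂)^(3/2).
a₁/a₂ = 9.198e+09 / 8.632e+08 = 10.6557.
T₁/T₂ = (10.6557)^(3/2) ≈ 34.78.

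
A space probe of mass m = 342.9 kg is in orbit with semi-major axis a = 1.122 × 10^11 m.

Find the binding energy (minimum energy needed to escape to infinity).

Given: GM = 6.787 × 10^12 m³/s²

Total orbital energy is E = −GMm/(2a); binding energy is E_bind = −E = GMm/(2a).
E_bind = 6.787e+12 · 342.9 / (2 · 1.122e+11) J ≈ 1.037e+04 J = 10.37 kJ.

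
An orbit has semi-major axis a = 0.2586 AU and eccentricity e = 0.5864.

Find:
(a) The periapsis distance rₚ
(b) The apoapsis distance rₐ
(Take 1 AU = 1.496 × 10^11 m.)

Convert to SI: a = 0.2586 AU = 3.86866e+10 m.
(a) rₚ = a(1 − e) = 3.86866e+10 · (1 − 0.5864) = 3.86866e+10 · 0.4136 ≈ 1.6e+10 m = 0.107 AU.
(b) rₐ = a(1 + e) = 3.86866e+10 · (1 + 0.5864) = 3.86866e+10 · 1.5864 ≈ 6.137e+10 m = 0.4102 AU.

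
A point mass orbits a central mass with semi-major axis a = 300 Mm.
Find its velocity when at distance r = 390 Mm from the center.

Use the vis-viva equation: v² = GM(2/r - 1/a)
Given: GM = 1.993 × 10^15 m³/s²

Convert to SI: a = 300 Mm = 3e+08 m; r = 390 Mm = 3.9e+08 m.
Vis-viva: v = √(GM · (2/r − 1/a)).
2/r − 1/a = 2/3.9e+08 − 1/3e+08 = 1.79487e-09 m⁻¹.
v = √(1.993e+15 · 1.79487e-09) m/s ≈ 1891 m/s = 1.891 km/s.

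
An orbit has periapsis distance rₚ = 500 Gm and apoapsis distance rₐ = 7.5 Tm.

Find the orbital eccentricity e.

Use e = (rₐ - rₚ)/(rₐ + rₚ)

Convert to SI: rₚ = 500 Gm = 5e+11 m; rₐ = 7.5 Tm = 7.5e+12 m.
e = (rₐ − rₚ) / (rₐ + rₚ).
e = (7.5e+12 − 5e+11) / (7.5e+12 + 5e+11) = 7e+12 / 8e+12 ≈ 0.875.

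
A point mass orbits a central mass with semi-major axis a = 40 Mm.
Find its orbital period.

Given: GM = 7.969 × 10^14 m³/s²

Convert to SI: a = 40 Mm = 4e+07 m.
Kepler's third law: T = 2π √(a³ / GM).
Substituting a = 4e+07 m and GM = 7.969e+14 m³/s²:
T = 2π √((4e+07)³ / 7.969e+14) s
T ≈ 5.631e+04 s = 15.64 hours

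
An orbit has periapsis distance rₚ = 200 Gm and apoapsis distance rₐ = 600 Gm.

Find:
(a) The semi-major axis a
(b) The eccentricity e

Convert to SI: rₚ = 200 Gm = 2e+11 m; rₐ = 600 Gm = 6e+11 m.
(a) a = (rₚ + rₐ) / 2 = (2e+11 + 6e+11) / 2 ≈ 4e+11 m = 400 Gm.
(b) e = (rₐ − rₚ) / (rₐ + rₚ) = (6e+11 − 2e+11) / (6e+11 + 2e+11) ≈ 0.5.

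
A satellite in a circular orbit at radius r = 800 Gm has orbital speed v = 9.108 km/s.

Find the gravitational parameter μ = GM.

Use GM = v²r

Convert to SI: r = 800 Gm = 8e+11 m; v = 9.108 km/s = 9108 m/s.
For a circular orbit v² = GM/r, so GM = v² · r.
GM = (9108)² · 8e+11 m³/s² ≈ 6.636e+19 m³/s² = 6.636 × 10^19 m³/s².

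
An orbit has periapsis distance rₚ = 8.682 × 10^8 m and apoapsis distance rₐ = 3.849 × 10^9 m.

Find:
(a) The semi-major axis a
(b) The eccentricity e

(a) a = (rₚ + rₐ) / 2 = (8.682e+08 + 3.849e+09) / 2 ≈ 2.359e+09 m = 2.359 × 10^9 m.
(b) e = (rₐ − rₚ) / (rₐ + rₚ) = (3.849e+09 − 8.682e+08) / (3.849e+09 + 8.682e+08) ≈ 0.6319.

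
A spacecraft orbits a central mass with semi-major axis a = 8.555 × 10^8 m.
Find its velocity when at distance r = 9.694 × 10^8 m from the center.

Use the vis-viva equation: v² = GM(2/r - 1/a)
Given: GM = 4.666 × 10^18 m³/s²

Vis-viva: v = √(GM · (2/r − 1/a)).
2/r − 1/a = 2/9.694e+08 − 1/8.555e+08 = 8.94225e-10 m⁻¹.
v = √(4.666e+18 · 8.94225e-10) m/s ≈ 6.459e+04 m/s = 64.59 km/s.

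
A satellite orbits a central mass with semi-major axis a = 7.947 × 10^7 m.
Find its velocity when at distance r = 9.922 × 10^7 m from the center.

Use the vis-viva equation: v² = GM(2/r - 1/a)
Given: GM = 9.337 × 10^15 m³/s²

Vis-viva: v = √(GM · (2/r − 1/a)).
2/r − 1/a = 2/9.922e+07 − 1/7.947e+07 = 7.57386e-09 m⁻¹.
v = √(9.337e+15 · 7.57386e-09) m/s ≈ 8409 m/s = 8.409 km/s.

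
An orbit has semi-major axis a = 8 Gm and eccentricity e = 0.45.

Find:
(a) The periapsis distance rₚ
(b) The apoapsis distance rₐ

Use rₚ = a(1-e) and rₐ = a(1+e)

Convert to SI: a = 8 Gm = 8e+09 m.
(a) rₚ = a(1 − e) = 8e+09 · (1 − 0.45) = 8e+09 · 0.55 ≈ 4.4e+09 m = 4.4 Gm.
(b) rₐ = a(1 + e) = 8e+09 · (1 + 0.45) = 8e+09 · 1.45 ≈ 1.16e+10 m = 11.6 Gm.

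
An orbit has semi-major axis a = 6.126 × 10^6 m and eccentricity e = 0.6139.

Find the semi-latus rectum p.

p = a (1 − e²).
p = 6.126e+06 · (1 − (0.6139)²) = 6.126e+06 · 0.623127 ≈ 3.817e+06 m = 3.817 × 10^6 m.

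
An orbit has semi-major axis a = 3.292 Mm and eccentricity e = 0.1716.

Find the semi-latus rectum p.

Convert to SI: a = 3.292 Mm = 3.292e+06 m.
p = a (1 − e²).
p = 3.292e+06 · (1 − (0.1716)²) = 3.292e+06 · 0.970553 ≈ 3.195e+06 m = 3.195 Mm.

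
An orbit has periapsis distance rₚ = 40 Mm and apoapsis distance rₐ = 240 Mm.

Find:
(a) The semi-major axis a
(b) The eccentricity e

Convert to SI: rₚ = 40 Mm = 4e+07 m; rₐ = 240 Mm = 2.4e+08 m.
(a) a = (rₚ + rₐ) / 2 = (4e+07 + 2.4e+08) / 2 ≈ 1.4e+08 m = 140 Mm.
(b) e = (rₐ − rₚ) / (rₐ + rₚ) = (2.4e+08 − 4e+07) / (2.4e+08 + 4e+07) ≈ 0.7143.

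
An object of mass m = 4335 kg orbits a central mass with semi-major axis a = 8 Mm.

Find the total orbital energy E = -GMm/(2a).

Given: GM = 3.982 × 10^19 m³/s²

Convert to SI: a = 8 Mm = 8e+06 m.
E = −GMm / (2a).
E = −3.982e+19 · 4335 / (2 · 8e+06) J ≈ -1.079e+16 J = -10.79 PJ.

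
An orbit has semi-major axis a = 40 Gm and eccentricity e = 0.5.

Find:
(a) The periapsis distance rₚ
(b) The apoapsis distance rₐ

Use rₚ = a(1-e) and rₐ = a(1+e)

Convert to SI: a = 40 Gm = 4e+10 m.
(a) rₚ = a(1 − e) = 4e+10 · (1 − 0.5) = 4e+10 · 0.5 ≈ 2e+10 m = 20 Gm.
(b) rₐ = a(1 + e) = 4e+10 · (1 + 0.5) = 4e+10 · 1.5 ≈ 6e+10 m = 60 Gm.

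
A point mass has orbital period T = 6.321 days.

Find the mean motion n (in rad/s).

Convert to SI: T = 6.321 days = 546134 s.
n = 2π / T.
n = 2π / 546134 s ≈ 1.15e-05 rad/s.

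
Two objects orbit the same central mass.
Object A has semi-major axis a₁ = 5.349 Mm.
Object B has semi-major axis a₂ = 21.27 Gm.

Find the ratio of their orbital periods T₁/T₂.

Convert to SI: a₁ = 5.349 Mm = 5.349e+06 m; a₂ = 21.27 Gm = 2.127e+10 m.
From Kepler's third law, (T₁/T₂)² = (a₁/a₂)³, so T₁/T₂ = (a₁/a₂)^(3/2).
a₁/a₂ = 5.349e+06 / 2.127e+10 = 0.000251481.
T₁/T₂ = (0.000251481)^(3/2) ≈ 3.988e-06.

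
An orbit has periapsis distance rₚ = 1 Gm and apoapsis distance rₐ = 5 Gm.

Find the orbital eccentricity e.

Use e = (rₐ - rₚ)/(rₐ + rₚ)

Convert to SI: rₚ = 1 Gm = 1e+09 m; rₐ = 5 Gm = 5e+09 m.
e = (rₐ − rₚ) / (rₐ + rₚ).
e = (5e+09 − 1e+09) / (5e+09 + 1e+09) = 4e+09 / 6e+09 ≈ 0.6667.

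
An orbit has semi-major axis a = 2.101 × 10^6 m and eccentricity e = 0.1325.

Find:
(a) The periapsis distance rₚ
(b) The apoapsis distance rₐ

(a) rₚ = a(1 − e) = 2.101e+06 · (1 − 0.1325) = 2.101e+06 · 0.8675 ≈ 1.823e+06 m = 1.823 × 10^6 m.
(b) rₐ = a(1 + e) = 2.101e+06 · (1 + 0.1325) = 2.101e+06 · 1.1325 ≈ 2.379e+06 m = 2.379 × 10^6 m.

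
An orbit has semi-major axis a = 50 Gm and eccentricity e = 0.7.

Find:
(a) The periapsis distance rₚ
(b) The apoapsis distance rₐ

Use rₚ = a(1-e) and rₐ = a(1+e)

Convert to SI: a = 50 Gm = 5e+10 m.
(a) rₚ = a(1 − e) = 5e+10 · (1 − 0.7) = 5e+10 · 0.3 ≈ 1.5e+10 m = 15 Gm.
(b) rₐ = a(1 + e) = 5e+10 · (1 + 0.7) = 5e+10 · 1.7 ≈ 8.5e+10 m = 85 Gm.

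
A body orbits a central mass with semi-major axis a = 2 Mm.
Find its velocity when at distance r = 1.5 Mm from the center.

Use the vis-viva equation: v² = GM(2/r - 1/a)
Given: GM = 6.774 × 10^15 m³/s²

Convert to SI: a = 2 Mm = 2e+06 m; r = 1.5 Mm = 1.5e+06 m.
Vis-viva: v = √(GM · (2/r − 1/a)).
2/r − 1/a = 2/1.5e+06 − 1/2e+06 = 8.33333e-07 m⁻¹.
v = √(6.774e+15 · 8.33333e-07) m/s ≈ 7.513e+04 m/s = 75.13 km/s.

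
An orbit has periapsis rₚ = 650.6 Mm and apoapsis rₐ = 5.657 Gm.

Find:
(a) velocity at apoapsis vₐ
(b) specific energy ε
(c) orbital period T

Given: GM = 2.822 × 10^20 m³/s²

Convert to SI: rₚ = 650.6 Mm = 6.506e+08 m; rₐ = 5.657 Gm = 5.657e+09 m.
(a) With a = (rₚ + rₐ)/2 = 3.1538e+09 m, vₐ = √(GM (2/rₐ − 1/a)) = √(2.822e+20 · (2/5.657e+09 − 1/3.1538e+09)) m/s ≈ 1.014e+05 m/s
(b) With a = (rₚ + rₐ)/2 = 3.1538e+09 m, ε = −GM/(2a) = −2.822e+20/(2 · 3.1538e+09) J/kg ≈ -4.474e+10 J/kg
(c) With a = (rₚ + rₐ)/2 = 3.1538e+09 m, T = 2π √(a³/GM) = 2π √((3.1538e+09)³/2.822e+20) s ≈ 6.624e+04 s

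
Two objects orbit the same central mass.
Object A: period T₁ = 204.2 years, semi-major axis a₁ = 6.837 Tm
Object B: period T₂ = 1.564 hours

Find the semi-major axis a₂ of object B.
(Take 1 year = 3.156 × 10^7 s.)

Convert to SI: T₁ = 204.2 years = 6.44455e+09 s; a₁ = 6.837 Tm = 6.837e+12 m; T₂ = 1.564 hours = 5630.4 s.
Kepler's third law: (T₁/T₂)² = (a₁/a₂)³ ⇒ a₂ = a₁ · (T₂/T₁)^(2/3).
T₂/T₁ = 5630.4 / 6.44455e+09 = 8.73668e-07.
a₂ = 6.837e+12 · (8.73668e-07)^(2/3) m ≈ 6.248e+08 m = 624.8 Mm.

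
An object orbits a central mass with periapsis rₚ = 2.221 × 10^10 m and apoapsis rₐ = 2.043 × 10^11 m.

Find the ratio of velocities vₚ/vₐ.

Conservation of angular momentum gives rₚvₚ = rₐvₐ, so vₚ/vₐ = rₐ/rₚ.
vₚ/vₐ = 2.043e+11 / 2.221e+10 ≈ 9.199.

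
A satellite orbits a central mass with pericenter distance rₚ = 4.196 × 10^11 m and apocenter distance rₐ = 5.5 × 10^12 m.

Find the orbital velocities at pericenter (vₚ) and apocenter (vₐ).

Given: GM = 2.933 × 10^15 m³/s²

Use the vis-viva equation v² = GM(2/r − 1/a) with a = (rₚ + rₐ)/2 = (4.196e+11 + 5.5e+12)/2 = 2.9598e+12 m.
vₚ = √(GM · (2/rₚ − 1/a)) = √(2.933e+15 · (2/4.196e+11 − 1/2.9598e+12)) m/s ≈ 114 m/s = 114 m/s.
vₐ = √(GM · (2/rₐ − 1/a)) = √(2.933e+15 · (2/5.5e+12 − 1/2.9598e+12)) m/s ≈ 8.695 m/s = 8.695 m/s.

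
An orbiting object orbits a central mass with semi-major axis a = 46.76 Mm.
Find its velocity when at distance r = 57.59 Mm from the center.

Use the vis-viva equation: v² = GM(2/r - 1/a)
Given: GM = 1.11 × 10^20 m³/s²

Convert to SI: a = 46.76 Mm = 4.676e+07 m; r = 57.59 Mm = 5.759e+07 m.
Vis-viva: v = √(GM · (2/r − 1/a)).
2/r − 1/a = 2/5.759e+07 − 1/4.676e+07 = 1.33425e-08 m⁻¹.
v = √(1.11e+20 · 1.33425e-08) m/s ≈ 1.217e+06 m/s = 1217 km/s.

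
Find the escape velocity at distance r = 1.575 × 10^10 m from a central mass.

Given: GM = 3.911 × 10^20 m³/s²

Escape velocity comes from setting total energy to zero: ½v² − GM/r = 0 ⇒ v_esc = √(2GM / r).
v_esc = √(2 · 3.911e+20 / 1.575e+10) m/s ≈ 2.229e+05 m/s = 222.9 km/s.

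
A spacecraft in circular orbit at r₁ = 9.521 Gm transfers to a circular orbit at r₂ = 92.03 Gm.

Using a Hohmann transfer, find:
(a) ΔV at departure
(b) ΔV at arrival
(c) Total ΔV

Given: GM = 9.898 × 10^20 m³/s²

Convert to SI: r₁ = 9.521 Gm = 9.521e+09 m; r₂ = 92.03 Gm = 9.203e+10 m.
Transfer semi-major axis: a_t = (r₁ + r₂)/2 = (9.521e+09 + 9.203e+10)/2 = 5.07755e+10 m.
Circular speeds: v₁ = √(GM/r₁) = 322428 m/s, v₂ = √(GM/r₂) = 103707 m/s.
Transfer speeds (vis-viva v² = GM(2/r − 1/a_t)): v₁ᵗ = 434080 m/s, v₂ᵗ = 44907.9 m/s.
(a) ΔV₁ = |v₁ᵗ − v₁| ≈ 1.117e+05 m/s = 111.7 km/s.
(b) ΔV₂ = |v₂ − v₂ᵗ| ≈ 5.88e+04 m/s = 58.8 km/s.
(c) ΔV_total = ΔV₁ + ΔV₂ ≈ 1.705e+05 m/s = 170.5 km/s.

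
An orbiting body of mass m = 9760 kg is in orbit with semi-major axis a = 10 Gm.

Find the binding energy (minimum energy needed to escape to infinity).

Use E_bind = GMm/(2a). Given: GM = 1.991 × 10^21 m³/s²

Convert to SI: a = 10 Gm = 1e+10 m.
Total orbital energy is E = −GMm/(2a); binding energy is E_bind = −E = GMm/(2a).
E_bind = 1.991e+21 · 9760 / (2 · 1e+10) J ≈ 9.716e+14 J = 971.6 TJ.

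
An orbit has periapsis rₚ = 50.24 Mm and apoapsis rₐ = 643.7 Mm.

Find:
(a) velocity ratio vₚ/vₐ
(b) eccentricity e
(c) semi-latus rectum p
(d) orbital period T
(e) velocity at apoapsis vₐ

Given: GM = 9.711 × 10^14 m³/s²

Convert to SI: rₚ = 50.24 Mm = 5.024e+07 m; rₐ = 643.7 Mm = 6.437e+08 m.
(a) Conservation of angular momentum (rₚvₚ = rₐvₐ) gives vₚ/vₐ = rₐ/rₚ = 6.437e+08/5.024e+07 ≈ 12.81
(b) e = (rₐ − rₚ)/(rₐ + rₚ) = (6.437e+08 − 5.024e+07)/(6.437e+08 + 5.024e+07) ≈ 0.8552
(c) From a = (rₚ + rₐ)/2 = 3.4697e+08 m and e = (rₐ − rₚ)/(rₐ + rₚ) = 0.855204, p = a(1 − e²) = 3.4697e+08 · (1 − (0.855204)²) ≈ 9.321e+07 m
(d) With a = (rₚ + rₐ)/2 = 3.4697e+08 m, T = 2π √(a³/GM) = 2π √((3.4697e+08)³/9.711e+14) s ≈ 1.303e+06 s
(e) With a = (rₚ + rₐ)/2 = 3.4697e+08 m, vₐ = √(GM (2/rₐ − 1/a)) = √(9.711e+14 · (2/6.437e+08 − 1/3.4697e+08)) m/s ≈ 467.4 m/s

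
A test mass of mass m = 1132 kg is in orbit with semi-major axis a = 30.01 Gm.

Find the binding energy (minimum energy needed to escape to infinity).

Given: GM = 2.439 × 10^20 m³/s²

Convert to SI: a = 30.01 Gm = 3.001e+10 m.
Total orbital energy is E = −GMm/(2a); binding energy is E_bind = −E = GMm/(2a).
E_bind = 2.439e+20 · 1132 / (2 · 3.001e+10) J ≈ 4.6e+12 J = 4.6 TJ.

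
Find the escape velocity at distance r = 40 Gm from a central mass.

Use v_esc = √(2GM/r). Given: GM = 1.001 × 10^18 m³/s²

Convert to SI: r = 40 Gm = 4e+10 m.
Escape velocity comes from setting total energy to zero: ½v² − GM/r = 0 ⇒ v_esc = √(2GM / r).
v_esc = √(2 · 1.001e+18 / 4e+10) m/s ≈ 7075 m/s = 7.075 km/s.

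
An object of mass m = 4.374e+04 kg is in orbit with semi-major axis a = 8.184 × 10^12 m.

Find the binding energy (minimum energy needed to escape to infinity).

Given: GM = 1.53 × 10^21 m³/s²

Total orbital energy is E = −GMm/(2a); binding energy is E_bind = −E = GMm/(2a).
E_bind = 1.53e+21 · 4.374e+04 / (2 · 8.184e+12) J ≈ 4.089e+12 J = 4.089 TJ.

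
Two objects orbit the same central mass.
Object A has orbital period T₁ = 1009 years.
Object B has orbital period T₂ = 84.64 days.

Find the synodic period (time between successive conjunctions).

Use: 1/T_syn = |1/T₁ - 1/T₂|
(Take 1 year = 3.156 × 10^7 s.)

Convert to SI: T₁ = 1009 years = 3.1844e+10 s; T₂ = 84.64 days = 7.3129e+06 s.
T_syn = |T₁ · T₂ / (T₁ − T₂)|.
T_syn = |3.1844e+10 · 7.3129e+06 / (3.1844e+10 − 7.3129e+06)| s ≈ 7.315e+06 s = 84.66 days.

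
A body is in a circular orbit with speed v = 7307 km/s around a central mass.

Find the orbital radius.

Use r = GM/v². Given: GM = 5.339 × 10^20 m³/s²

Convert to SI: v = 7307 km/s = 7.307e+06 m/s.
For a circular orbit, v² = GM / r, so r = GM / v².
r = 5.339e+20 / (7.307e+06)² m ≈ 1e+07 m = 10 Mm.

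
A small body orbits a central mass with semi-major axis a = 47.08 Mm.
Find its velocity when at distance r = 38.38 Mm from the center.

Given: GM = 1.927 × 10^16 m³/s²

Convert to SI: a = 47.08 Mm = 4.708e+07 m; r = 38.38 Mm = 3.838e+07 m.
Vis-viva: v = √(GM · (2/r − 1/a)).
2/r − 1/a = 2/3.838e+07 − 1/4.708e+07 = 3.087e-08 m⁻¹.
v = √(1.927e+16 · 3.087e-08) m/s ≈ 2.439e+04 m/s = 24.39 km/s.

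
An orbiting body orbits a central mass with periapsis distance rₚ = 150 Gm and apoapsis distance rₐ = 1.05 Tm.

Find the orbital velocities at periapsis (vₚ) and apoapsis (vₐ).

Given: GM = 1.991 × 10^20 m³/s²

Convert to SI: rₚ = 150 Gm = 1.5e+11 m; rₐ = 1.05 Tm = 1.05e+12 m.
Use the vis-viva equation v² = GM(2/r − 1/a) with a = (rₚ + rₐ)/2 = (1.5e+11 + 1.05e+12)/2 = 6e+11 m.
vₚ = √(GM · (2/rₚ − 1/a)) = √(1.991e+20 · (2/1.5e+11 − 1/6e+11)) m/s ≈ 4.82e+04 m/s = 48.2 km/s.
vₐ = √(GM · (2/rₐ − 1/a)) = √(1.991e+20 · (2/1.05e+12 − 1/6e+11)) m/s ≈ 6885 m/s = 6.885 km/s.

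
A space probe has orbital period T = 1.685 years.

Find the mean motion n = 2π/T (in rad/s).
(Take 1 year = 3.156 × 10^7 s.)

Convert to SI: T = 1.685 years = 5.31786e+07 s.
n = 2π / T.
n = 2π / 5.31786e+07 s ≈ 1.182e-07 rad/s.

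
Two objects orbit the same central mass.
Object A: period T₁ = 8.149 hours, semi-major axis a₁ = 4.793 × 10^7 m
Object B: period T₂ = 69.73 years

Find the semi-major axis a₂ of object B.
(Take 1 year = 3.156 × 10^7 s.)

Convert to SI: T₁ = 8.149 hours = 29336.4 s; T₂ = 69.73 years = 2.20068e+09 s.
Kepler's third law: (T₁/T₂)² = (a₁/a₂)³ ⇒ a₂ = a₁ · (T₂/T₁)^(2/3).
T₂/T₁ = 2.20068e+09 / 29336.4 = 75015.3.
a₂ = 4.793e+07 · (75015.3)^(2/3) m ≈ 8.525e+10 m = 8.525 × 10^10 m.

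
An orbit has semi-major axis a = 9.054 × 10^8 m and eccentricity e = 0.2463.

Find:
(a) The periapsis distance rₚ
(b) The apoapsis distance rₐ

(a) rₚ = a(1 − e) = 9.054e+08 · (1 − 0.2463) = 9.054e+08 · 0.7537 ≈ 6.824e+08 m = 6.824 × 10^8 m.
(b) rₐ = a(1 + e) = 9.054e+08 · (1 + 0.2463) = 9.054e+08 · 1.2463 ≈ 1.128e+09 m = 1.128 × 10^9 m.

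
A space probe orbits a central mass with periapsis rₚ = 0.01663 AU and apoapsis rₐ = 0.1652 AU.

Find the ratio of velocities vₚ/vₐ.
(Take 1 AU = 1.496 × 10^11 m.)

Convert to SI: rₚ = 0.01663 AU = 2.48785e+09 m; rₐ = 0.1652 AU = 2.47139e+10 m.
Conservation of angular momentum gives rₚvₚ = rₐvₐ, so vₚ/vₐ = rₐ/rₚ.
vₚ/vₐ = 2.47139e+10 / 2.48785e+09 ≈ 9.934.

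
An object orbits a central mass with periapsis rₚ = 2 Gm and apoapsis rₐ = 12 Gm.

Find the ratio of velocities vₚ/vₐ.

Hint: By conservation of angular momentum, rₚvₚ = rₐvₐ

Convert to SI: rₚ = 2 Gm = 2e+09 m; rₐ = 12 Gm = 1.2e+10 m.
Conservation of angular momentum gives rₚvₚ = rₐvₐ, so vₚ/vₐ = rₐ/rₚ.
vₚ/vₐ = 1.2e+10 / 2e+09 ≈ 6.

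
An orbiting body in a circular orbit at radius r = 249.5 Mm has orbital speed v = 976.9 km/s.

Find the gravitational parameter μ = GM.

Convert to SI: r = 249.5 Mm = 2.495e+08 m; v = 976.9 km/s = 976900 m/s.
For a circular orbit v² = GM/r, so GM = v² · r.
GM = (976900)² · 2.495e+08 m³/s² ≈ 2.381e+20 m³/s² = 2.381 × 10^20 m³/s².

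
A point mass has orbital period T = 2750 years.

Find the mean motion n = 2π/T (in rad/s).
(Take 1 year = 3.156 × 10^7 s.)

Convert to SI: T = 2750 years = 8.679e+10 s.
n = 2π / T.
n = 2π / 8.679e+10 s ≈ 7.24e-11 rad/s.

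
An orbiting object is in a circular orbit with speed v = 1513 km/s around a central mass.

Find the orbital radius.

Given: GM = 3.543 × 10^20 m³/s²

Convert to SI: v = 1513 km/s = 1.513e+06 m/s.
For a circular orbit, v² = GM / r, so r = GM / v².
r = 3.543e+20 / (1.513e+06)² m ≈ 1.548e+08 m = 154.8 Mm.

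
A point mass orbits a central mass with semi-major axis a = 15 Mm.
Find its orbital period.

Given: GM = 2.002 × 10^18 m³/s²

Convert to SI: a = 15 Mm = 1.5e+07 m.
Kepler's third law: T = 2π √(a³ / GM).
Substituting a = 1.5e+07 m and GM = 2.002e+18 m³/s²:
T = 2π √((1.5e+07)³ / 2.002e+18) s
T ≈ 258 s = 4.3 minutes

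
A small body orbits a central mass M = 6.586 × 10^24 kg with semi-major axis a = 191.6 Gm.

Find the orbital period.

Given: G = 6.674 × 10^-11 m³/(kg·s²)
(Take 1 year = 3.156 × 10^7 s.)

Convert to SI: a = 191.6 Gm = 1.916e+11 m.
GM = G · M = 6.674e-11 · 6.586e+24 = 4.3955e+14 m³/s².
Kepler's third law: T = 2π √(a³ / GM).
Substituting a = 1.916e+11 m and GM = 4.3955e+14 m³/s²:
T = 2π √((1.916e+11)³ / 4.3955e+14) s
T ≈ 2.513e+10 s = 796.4 years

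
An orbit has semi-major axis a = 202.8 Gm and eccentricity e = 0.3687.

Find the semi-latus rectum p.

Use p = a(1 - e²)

Convert to SI: a = 202.8 Gm = 2.028e+11 m.
p = a (1 − e²).
p = 2.028e+11 · (1 − (0.3687)²) = 2.028e+11 · 0.86406 ≈ 1.752e+11 m = 175.2 Gm.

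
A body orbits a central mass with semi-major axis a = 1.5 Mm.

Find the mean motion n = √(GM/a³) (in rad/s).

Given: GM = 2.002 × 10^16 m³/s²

Convert to SI: a = 1.5 Mm = 1.5e+06 m.
n = √(GM / a³).
n = √(2.002e+16 / (1.5e+06)³) rad/s ≈ 0.07702 rad/s.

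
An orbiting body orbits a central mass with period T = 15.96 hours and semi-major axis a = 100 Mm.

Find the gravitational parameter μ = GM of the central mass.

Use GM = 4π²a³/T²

Convert to SI: T = 15.96 hours = 57456 s; a = 100 Mm = 1e+08 m.
GM = 4π² · a³ / T².
GM = 4π² · (1e+08)³ / (57456)² m³/s² ≈ 1.196e+16 m³/s² = 1.196 × 10^16 m³/s².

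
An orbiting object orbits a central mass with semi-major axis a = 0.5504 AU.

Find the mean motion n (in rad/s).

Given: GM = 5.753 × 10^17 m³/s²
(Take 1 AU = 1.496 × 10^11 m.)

Convert to SI: a = 0.5504 AU = 8.23398e+10 m.
n = √(GM / a³).
n = √(5.753e+17 / (8.23398e+10)³) rad/s ≈ 3.21e-08 rad/s.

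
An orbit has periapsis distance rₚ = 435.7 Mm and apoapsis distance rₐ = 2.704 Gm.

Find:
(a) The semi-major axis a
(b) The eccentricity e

Convert to SI: rₚ = 435.7 Mm = 4.357e+08 m; rₐ = 2.704 Gm = 2.704e+09 m.
(a) a = (rₚ + rₐ) / 2 = (4.357e+08 + 2.704e+09) / 2 ≈ 1.57e+09 m = 1.57 Gm.
(b) e = (rₐ − rₚ) / (rₐ + rₚ) = (2.704e+09 − 4.357e+08) / (2.704e+09 + 4.357e+08) ≈ 0.7225.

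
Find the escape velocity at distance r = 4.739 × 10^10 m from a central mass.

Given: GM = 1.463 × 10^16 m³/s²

Escape velocity comes from setting total energy to zero: ½v² − GM/r = 0 ⇒ v_esc = √(2GM / r).
v_esc = √(2 · 1.463e+16 / 4.739e+10) m/s ≈ 785.8 m/s = 785.8 m/s.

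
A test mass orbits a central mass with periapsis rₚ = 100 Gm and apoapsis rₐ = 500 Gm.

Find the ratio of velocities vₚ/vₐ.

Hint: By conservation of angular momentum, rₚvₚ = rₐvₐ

Convert to SI: rₚ = 100 Gm = 1e+11 m; rₐ = 500 Gm = 5e+11 m.
Conservation of angular momentum gives rₚvₚ = rₐvₐ, so vₚ/vₐ = rₐ/rₚ.
vₚ/vₐ = 5e+11 / 1e+11 ≈ 5.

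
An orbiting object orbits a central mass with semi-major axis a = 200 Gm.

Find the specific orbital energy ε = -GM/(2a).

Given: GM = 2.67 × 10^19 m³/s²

Convert to SI: a = 200 Gm = 2e+11 m.
ε = −GM / (2a).
ε = −2.67e+19 / (2 · 2e+11) J/kg ≈ -6.675e+07 J/kg = -66.75 MJ/kg.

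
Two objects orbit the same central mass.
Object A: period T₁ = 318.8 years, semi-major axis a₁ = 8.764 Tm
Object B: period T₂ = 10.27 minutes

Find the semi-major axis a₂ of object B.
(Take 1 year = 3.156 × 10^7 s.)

Convert to SI: T₁ = 318.8 years = 1.00613e+10 s; a₁ = 8.764 Tm = 8.764e+12 m; T₂ = 10.27 minutes = 616.2 s.
Kepler's third law: (T₁/T₂)² = (a₁/a₂)³ ⇒ a₂ = a₁ · (T₂/T₁)^(2/3).
T₂/T₁ = 616.2 / 1.00613e+10 = 6.12444e-08.
a₂ = 8.764e+12 · (6.12444e-08)^(2/3) m ≈ 1.362e+08 m = 136.2 Mm.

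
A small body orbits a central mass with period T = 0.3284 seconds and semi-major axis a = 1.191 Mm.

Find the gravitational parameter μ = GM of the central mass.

Convert to SI: a = 1.191 Mm = 1.191e+06 m.
GM = 4π² · a³ / T².
GM = 4π² · (1.191e+06)³ / (0.3284)² m³/s² ≈ 6.184e+20 m³/s² = 6.184 × 10^20 m³/s².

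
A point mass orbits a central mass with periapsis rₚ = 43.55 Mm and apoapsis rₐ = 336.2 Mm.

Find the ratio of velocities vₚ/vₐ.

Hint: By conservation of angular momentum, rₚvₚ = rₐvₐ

Convert to SI: rₚ = 43.55 Mm = 4.355e+07 m; rₐ = 336.2 Mm = 3.362e+08 m.
Conservation of angular momentum gives rₚvₚ = rₐvₐ, so vₚ/vₐ = rₐ/rₚ.
vₚ/vₐ = 3.362e+08 / 4.355e+07 ≈ 7.72.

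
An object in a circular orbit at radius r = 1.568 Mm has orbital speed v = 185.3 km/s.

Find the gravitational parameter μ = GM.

Convert to SI: r = 1.568 Mm = 1.568e+06 m; v = 185.3 km/s = 185300 m/s.
For a circular orbit v² = GM/r, so GM = v² · r.
GM = (185300)² · 1.568e+06 m³/s² ≈ 5.384e+16 m³/s² = 5.384 × 10^16 m³/s².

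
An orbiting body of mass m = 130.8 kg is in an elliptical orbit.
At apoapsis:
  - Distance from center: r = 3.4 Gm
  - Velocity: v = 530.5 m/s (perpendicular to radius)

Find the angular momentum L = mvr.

Convert to SI: r = 3.4 Gm = 3.4e+09 m.
Since v is perpendicular to r, L = m · v · r.
L = 130.8 · 530.5 · 3.4e+09 kg·m²/s ≈ 2.359e+14 kg·m²/s.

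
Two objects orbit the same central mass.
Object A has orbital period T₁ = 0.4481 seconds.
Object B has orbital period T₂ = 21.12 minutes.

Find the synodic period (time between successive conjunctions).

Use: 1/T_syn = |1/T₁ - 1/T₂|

Convert to SI: T₂ = 21.12 minutes = 1267.2 s.
T_syn = |T₁ · T₂ / (T₁ − T₂)|.
T_syn = |0.4481 · 1267.2 / (0.4481 − 1267.2)| s ≈ 0.4483 s = 0.4483 seconds.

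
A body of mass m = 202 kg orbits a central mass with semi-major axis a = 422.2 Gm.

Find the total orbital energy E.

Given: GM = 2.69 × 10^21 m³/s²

Convert to SI: a = 422.2 Gm = 4.222e+11 m.
E = −GMm / (2a).
E = −2.69e+21 · 202 / (2 · 4.222e+11) J ≈ -6.435e+11 J = -643.5 GJ.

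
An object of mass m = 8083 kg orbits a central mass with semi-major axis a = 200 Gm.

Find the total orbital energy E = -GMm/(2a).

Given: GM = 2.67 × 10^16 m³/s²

Convert to SI: a = 200 Gm = 2e+11 m.
E = −GMm / (2a).
E = −2.67e+16 · 8083 / (2 · 2e+11) J ≈ -5.395e+08 J = -539.5 MJ.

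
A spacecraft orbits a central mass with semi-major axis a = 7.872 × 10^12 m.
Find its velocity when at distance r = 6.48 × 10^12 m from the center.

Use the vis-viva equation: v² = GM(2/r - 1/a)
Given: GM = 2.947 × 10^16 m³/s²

Vis-viva: v = √(GM · (2/r − 1/a)).
2/r − 1/a = 2/6.48e+12 − 1/7.872e+12 = 1.81609e-13 m⁻¹.
v = √(2.947e+16 · 1.81609e-13) m/s ≈ 73.16 m/s = 73.16 m/s.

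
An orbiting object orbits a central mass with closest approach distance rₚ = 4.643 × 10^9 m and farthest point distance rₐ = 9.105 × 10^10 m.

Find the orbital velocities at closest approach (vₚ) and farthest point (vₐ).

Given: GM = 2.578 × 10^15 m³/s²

Use the vis-viva equation v² = GM(2/r − 1/a) with a = (rₚ + rₐ)/2 = (4.643e+09 + 9.105e+10)/2 = 4.78465e+10 m.
vₚ = √(GM · (2/rₚ − 1/a)) = √(2.578e+15 · (2/4.643e+09 − 1/4.78465e+10)) m/s ≈ 1028 m/s = 1.028 km/s.
vₐ = √(GM · (2/rₐ − 1/a)) = √(2.578e+15 · (2/9.105e+10 − 1/4.78465e+10)) m/s ≈ 52.42 m/s = 52.42 m/s.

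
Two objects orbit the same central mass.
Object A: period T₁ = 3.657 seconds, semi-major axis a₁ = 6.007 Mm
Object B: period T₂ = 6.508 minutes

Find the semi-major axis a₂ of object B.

Convert to SI: a₁ = 6.007 Mm = 6.007e+06 m; T₂ = 6.508 minutes = 390.48 s.
Kepler's third law: (T₁/T₂)² = (a₁/a₂)³ ⇒ a₂ = a₁ · (T₂/T₁)^(2/3).
T₂/T₁ = 390.48 / 3.657 = 106.776.
a₂ = 6.007e+06 · (106.776)^(2/3) m ≈ 1.352e+08 m = 135.2 Mm.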